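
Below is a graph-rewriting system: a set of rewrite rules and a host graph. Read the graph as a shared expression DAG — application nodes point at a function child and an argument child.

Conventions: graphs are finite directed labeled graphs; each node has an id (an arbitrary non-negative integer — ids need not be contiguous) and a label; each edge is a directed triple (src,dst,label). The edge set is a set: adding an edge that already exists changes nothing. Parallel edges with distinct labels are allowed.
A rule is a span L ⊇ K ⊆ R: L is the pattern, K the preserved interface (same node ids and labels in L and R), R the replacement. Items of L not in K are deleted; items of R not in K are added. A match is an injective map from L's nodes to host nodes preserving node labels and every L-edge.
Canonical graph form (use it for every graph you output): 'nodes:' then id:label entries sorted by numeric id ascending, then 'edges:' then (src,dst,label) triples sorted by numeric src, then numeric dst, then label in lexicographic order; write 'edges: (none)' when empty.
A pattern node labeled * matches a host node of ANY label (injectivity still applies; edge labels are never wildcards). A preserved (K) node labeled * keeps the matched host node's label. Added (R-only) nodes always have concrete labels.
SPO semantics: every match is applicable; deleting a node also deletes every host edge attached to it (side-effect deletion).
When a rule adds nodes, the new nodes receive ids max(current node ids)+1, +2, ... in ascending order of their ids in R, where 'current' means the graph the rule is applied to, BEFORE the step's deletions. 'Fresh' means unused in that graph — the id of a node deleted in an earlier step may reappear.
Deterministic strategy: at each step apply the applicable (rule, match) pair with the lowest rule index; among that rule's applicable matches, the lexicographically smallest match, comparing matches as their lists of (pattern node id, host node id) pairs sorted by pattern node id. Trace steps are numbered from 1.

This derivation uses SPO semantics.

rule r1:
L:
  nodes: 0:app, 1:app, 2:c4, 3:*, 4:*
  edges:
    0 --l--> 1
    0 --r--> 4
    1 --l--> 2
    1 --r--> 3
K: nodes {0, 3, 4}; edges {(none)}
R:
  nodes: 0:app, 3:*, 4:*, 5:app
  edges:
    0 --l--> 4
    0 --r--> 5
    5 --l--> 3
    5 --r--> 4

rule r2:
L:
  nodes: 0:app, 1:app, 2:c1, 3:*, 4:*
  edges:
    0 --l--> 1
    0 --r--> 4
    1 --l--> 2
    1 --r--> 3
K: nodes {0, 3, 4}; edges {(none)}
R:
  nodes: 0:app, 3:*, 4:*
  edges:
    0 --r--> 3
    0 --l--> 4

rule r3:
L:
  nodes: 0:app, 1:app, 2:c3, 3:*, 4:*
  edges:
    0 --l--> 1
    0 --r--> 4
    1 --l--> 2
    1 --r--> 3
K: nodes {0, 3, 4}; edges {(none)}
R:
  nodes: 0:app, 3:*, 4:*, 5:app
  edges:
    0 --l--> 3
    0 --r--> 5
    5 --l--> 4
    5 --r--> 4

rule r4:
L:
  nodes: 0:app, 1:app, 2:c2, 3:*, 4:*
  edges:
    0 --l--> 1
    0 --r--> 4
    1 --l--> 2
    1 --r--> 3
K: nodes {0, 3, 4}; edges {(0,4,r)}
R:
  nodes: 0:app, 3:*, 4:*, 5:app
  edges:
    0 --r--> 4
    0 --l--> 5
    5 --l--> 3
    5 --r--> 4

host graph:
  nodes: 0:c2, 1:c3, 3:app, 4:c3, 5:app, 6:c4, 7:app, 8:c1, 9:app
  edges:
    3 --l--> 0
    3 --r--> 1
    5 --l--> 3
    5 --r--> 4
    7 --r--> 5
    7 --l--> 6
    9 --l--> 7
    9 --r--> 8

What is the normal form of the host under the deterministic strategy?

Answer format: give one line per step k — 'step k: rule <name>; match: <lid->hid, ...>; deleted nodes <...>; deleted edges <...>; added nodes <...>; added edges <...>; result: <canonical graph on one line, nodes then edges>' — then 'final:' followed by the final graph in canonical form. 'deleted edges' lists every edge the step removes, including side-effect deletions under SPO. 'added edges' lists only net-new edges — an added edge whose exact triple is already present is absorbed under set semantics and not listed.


step 1: rule r1; match: 0->9, 1->7, 2->6, 3->5, 4->8; deleted nodes 6, 7; deleted edges (7,5,r); (7,6,l); (9,7,l); (9,8,r); added nodes 10; added edges (9,8,l); (9,10,r); (10,5,l); (10,8,r); result: nodes: 0:c2, 1:c3, 3:app, 4:c3, 5:app, 8:c1, 9:app, 10:app edges: (3,0,l); (3,1,r); (5,3,l); (5,4,r); (9,8,l); (9,10,r); (10,5,l); (10,8,r)
step 2: rule r4; match: 0->5, 1->3, 2->0, 3->1, 4->4; deleted nodes 0, 3; deleted edges (3,0,l); (3,1,r); (5,3,l); added nodes 11; added edges (5,11,l); (11,1,l); (11,4,r); result: nodes: 1:c3, 4:c3, 5:app, 8:c1, 9:app, 10:app, 11:app edges: (5,4,r); (5,11,l); (9,8,l); (9,10,r); (10,5,l); (10,8,r); (11,1,l); (11,4,r)
final:
nodes: 1:c3, 4:c3, 5:app, 8:c1, 9:app, 10:app, 11:app
edges: (5,4,r); (5,11,l); (9,8,l); (9,10,r); (10,5,l); (10,8,r); (11,1,l); (11,4,r)


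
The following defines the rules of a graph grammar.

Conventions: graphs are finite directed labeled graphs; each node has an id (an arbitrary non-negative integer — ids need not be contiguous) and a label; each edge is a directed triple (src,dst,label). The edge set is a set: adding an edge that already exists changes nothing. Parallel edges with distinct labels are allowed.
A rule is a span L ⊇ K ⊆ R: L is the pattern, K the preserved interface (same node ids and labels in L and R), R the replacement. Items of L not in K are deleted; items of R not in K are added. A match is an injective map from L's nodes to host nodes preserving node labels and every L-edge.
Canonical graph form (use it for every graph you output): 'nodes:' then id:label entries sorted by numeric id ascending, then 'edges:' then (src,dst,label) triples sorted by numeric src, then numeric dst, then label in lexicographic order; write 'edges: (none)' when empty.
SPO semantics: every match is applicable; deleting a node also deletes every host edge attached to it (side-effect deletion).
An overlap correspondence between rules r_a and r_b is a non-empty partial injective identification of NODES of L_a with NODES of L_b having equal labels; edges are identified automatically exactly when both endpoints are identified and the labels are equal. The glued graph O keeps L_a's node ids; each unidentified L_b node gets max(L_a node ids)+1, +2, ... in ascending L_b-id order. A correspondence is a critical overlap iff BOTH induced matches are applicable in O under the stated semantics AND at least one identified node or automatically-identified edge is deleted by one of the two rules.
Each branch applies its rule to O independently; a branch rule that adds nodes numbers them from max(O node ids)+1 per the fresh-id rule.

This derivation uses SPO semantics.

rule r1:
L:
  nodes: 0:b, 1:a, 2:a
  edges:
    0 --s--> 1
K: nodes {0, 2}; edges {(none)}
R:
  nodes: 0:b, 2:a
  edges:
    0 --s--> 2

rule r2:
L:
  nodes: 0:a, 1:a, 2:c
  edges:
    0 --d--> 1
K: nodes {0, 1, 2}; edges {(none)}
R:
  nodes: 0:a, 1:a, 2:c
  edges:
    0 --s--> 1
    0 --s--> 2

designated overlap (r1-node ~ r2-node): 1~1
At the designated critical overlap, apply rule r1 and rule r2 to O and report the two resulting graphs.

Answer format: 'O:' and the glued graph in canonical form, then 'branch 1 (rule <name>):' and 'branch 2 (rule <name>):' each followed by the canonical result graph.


O:
nodes: 0:b, 1:a, 2:a, 3:a, 4:c
edges: (0,1,s); (3,1,d)
branch 1 (rule r1):
nodes: 0:b, 2:a, 3:a, 4:c
edges: (0,2,s)
branch 2 (rule r2):
nodes: 0:b, 1:a, 2:a, 3:a, 4:c
edges: (0,1,s); (3,1,s); (3,4,s)


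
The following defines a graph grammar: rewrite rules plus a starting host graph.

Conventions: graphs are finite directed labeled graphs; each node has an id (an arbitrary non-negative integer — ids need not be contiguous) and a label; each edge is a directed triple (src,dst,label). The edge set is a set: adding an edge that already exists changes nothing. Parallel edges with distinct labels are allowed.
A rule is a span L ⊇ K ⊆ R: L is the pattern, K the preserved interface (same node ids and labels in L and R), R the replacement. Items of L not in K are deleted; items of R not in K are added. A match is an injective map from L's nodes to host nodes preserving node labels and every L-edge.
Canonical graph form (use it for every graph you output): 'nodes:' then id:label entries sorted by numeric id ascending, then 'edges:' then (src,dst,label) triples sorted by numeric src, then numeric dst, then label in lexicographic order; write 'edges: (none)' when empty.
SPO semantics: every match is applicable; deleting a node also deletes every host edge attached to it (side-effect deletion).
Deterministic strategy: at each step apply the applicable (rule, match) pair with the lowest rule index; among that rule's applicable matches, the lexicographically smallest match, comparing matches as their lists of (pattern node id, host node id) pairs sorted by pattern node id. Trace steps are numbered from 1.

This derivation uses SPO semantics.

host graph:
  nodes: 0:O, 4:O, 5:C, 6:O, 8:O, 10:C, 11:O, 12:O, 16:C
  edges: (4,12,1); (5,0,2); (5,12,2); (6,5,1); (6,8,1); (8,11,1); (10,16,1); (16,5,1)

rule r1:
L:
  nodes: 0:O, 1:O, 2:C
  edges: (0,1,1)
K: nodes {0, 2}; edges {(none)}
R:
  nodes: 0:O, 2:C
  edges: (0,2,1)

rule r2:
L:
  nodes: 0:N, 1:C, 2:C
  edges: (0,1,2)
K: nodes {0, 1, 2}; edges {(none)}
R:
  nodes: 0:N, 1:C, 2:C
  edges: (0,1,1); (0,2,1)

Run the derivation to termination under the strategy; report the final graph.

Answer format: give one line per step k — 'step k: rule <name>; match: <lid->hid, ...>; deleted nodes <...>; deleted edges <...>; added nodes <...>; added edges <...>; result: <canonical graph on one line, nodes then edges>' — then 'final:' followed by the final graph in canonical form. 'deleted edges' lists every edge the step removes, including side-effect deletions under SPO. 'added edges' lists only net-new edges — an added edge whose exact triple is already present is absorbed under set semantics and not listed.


step 1: rule r1; match: 0->4, 1->12, 2->5; deleted nodes 12; deleted edges (4,12,1); (5,12,2); added nodes (none); added edges (4,5,1); result: nodes: 0:O, 4:O, 5:C, 6:O, 8:O, 10:C, 11:O, 16:C edges: (4,5,1); (5,0,2); (6,5,1); (6,8,1); (8,11,1); (10,16,1); (16,5,1)
step 2: rule r1; match: 0->6, 1->8, 2->5; deleted nodes 8; deleted edges (6,8,1); (8,11,1); added nodes (none); added edges (none); result: nodes: 0:O, 4:O, 5:C, 6:O, 10:C, 11:O, 16:C edges: (4,5,1); (5,0,2); (6,5,1); (10,16,1); (16,5,1)
final:
nodes: 0:O, 4:O, 5:C, 6:O, 10:C, 11:O, 16:C
edges: (4,5,1); (5,0,2); (6,5,1); (10,16,1); (16,5,1)


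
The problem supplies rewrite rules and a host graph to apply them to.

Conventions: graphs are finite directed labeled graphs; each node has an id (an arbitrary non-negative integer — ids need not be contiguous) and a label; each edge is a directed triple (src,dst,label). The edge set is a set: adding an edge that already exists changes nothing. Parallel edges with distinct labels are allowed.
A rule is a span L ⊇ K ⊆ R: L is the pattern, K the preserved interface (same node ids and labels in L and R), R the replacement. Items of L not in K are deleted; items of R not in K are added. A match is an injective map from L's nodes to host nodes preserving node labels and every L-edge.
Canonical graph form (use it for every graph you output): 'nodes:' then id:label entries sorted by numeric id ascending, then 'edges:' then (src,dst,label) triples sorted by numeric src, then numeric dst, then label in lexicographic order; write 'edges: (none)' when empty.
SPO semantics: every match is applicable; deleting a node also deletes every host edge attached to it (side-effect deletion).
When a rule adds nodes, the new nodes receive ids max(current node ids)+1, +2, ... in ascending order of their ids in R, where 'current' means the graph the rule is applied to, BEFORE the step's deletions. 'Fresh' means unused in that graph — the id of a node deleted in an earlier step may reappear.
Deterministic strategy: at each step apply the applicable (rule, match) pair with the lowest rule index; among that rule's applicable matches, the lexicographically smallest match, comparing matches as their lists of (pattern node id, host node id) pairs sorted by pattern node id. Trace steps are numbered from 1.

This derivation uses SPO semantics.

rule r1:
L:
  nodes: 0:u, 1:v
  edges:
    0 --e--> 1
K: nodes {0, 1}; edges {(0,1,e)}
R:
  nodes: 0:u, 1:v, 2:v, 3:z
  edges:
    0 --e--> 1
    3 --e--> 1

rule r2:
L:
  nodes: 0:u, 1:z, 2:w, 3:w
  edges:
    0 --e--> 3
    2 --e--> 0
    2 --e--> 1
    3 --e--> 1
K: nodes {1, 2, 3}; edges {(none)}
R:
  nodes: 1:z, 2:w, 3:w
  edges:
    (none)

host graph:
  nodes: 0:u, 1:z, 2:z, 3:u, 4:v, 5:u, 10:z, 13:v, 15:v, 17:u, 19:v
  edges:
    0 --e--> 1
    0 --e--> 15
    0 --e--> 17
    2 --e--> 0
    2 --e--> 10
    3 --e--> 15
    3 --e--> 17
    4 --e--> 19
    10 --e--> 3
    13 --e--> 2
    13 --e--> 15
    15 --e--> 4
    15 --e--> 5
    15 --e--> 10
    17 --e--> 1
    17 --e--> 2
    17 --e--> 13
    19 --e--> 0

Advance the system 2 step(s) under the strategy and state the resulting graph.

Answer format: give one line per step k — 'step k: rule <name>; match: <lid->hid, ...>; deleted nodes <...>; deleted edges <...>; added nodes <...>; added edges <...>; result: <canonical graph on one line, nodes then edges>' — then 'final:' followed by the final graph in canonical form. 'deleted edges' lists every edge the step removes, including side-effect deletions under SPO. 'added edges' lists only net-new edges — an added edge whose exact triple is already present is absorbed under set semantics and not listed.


step 1: rule r1; match: 0->0, 1->15; deleted nodes (none); deleted edges (none); added nodes 20, 21; added edges (21,15,e); result: nodes: 0:u, 1:z, 2:z, 3:u, 4:v, 5:u, 10:z, 13:v, 15:v, 17:u, 19:v, 20:v, 21:z edges: (0,1,e); (0,15,e); (0,17,e); (2,0,e); (2,10,e); (3,15,e); (3,17,e); (4,19,e); (10,3,e); (13,2,e); (13,15,e); (15,4,e); (15,5,e); (15,10,e); (17,1,e); (17,2,e); (17,13,e); (19,0,e); (21,15,e)
step 2: rule r1; match: 0->0, 1->15; deleted nodes (none); deleted edges (none); added nodes 22, 23; added edges (23,15,e); result: nodes: 0:u, 1:z, 2:z, 3:u, 4:v, 5:u, 10:z, 13:v, 15:v, 17:u, 19:v, 20:v, 21:z, 22:v, 23:z edges: (0,1,e); (0,15,e); (0,17,e); (2,0,e); (2,10,e); (3,15,e); (3,17,e); (4,19,e); (10,3,e); (13,2,e); (13,15,e); (15,4,e); (15,5,e); (15,10,e); (17,1,e); (17,2,e); (17,13,e); (19,0,e); (21,15,e); (23,15,e)
final:
nodes: 0:u, 1:z, 2:z, 3:u, 4:v, 5:u, 10:z, 13:v, 15:v, 17:u, 19:v, 20:v, 21:z, 22:v, 23:z
edges: (0,1,e); (0,15,e); (0,17,e); (2,0,e); (2,10,e); (3,15,e); (3,17,e); (4,19,e); (10,3,e); (13,2,e); (13,15,e); (15,4,e); (15,5,e); (15,10,e); (17,1,e); (17,2,e); (17,13,e); (19,0,e); (21,15,e); (23,15,e)


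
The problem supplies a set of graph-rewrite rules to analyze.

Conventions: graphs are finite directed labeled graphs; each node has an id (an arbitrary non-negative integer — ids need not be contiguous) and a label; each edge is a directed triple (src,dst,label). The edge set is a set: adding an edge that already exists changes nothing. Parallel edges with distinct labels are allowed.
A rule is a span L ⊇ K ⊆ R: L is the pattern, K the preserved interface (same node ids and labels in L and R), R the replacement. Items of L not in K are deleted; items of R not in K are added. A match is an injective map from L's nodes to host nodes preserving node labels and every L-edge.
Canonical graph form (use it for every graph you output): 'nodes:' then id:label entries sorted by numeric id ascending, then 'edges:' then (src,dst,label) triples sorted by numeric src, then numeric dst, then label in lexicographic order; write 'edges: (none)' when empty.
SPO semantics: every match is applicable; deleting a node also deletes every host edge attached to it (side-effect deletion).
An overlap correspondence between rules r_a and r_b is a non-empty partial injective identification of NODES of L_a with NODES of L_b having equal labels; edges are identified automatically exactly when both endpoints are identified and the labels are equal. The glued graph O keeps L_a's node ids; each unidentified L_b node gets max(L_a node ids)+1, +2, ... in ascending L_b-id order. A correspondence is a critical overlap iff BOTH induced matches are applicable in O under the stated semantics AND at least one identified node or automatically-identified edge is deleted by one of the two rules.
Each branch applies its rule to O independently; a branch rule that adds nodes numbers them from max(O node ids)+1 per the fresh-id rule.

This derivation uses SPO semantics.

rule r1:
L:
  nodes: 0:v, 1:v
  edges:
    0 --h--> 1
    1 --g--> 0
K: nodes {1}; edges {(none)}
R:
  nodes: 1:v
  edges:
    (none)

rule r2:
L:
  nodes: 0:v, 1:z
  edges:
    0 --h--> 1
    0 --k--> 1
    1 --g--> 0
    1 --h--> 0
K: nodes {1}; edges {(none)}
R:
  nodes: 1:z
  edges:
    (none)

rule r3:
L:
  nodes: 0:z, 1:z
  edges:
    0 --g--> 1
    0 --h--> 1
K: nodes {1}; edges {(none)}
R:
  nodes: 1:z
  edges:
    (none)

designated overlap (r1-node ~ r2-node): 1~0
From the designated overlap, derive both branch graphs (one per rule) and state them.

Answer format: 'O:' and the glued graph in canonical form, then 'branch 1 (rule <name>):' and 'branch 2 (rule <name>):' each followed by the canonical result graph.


O:
nodes: 0:v, 1:v, 2:z
edges: (0,1,h); (1,0,g); (1,2,h); (1,2,k); (2,1,g); (2,1,h)
branch 1 (rule r1):
nodes: 1:v, 2:z
edges: (1,2,h); (1,2,k); (2,1,g); (2,1,h)
branch 2 (rule r2):
nodes: 0:v, 2:z
edges: (none)


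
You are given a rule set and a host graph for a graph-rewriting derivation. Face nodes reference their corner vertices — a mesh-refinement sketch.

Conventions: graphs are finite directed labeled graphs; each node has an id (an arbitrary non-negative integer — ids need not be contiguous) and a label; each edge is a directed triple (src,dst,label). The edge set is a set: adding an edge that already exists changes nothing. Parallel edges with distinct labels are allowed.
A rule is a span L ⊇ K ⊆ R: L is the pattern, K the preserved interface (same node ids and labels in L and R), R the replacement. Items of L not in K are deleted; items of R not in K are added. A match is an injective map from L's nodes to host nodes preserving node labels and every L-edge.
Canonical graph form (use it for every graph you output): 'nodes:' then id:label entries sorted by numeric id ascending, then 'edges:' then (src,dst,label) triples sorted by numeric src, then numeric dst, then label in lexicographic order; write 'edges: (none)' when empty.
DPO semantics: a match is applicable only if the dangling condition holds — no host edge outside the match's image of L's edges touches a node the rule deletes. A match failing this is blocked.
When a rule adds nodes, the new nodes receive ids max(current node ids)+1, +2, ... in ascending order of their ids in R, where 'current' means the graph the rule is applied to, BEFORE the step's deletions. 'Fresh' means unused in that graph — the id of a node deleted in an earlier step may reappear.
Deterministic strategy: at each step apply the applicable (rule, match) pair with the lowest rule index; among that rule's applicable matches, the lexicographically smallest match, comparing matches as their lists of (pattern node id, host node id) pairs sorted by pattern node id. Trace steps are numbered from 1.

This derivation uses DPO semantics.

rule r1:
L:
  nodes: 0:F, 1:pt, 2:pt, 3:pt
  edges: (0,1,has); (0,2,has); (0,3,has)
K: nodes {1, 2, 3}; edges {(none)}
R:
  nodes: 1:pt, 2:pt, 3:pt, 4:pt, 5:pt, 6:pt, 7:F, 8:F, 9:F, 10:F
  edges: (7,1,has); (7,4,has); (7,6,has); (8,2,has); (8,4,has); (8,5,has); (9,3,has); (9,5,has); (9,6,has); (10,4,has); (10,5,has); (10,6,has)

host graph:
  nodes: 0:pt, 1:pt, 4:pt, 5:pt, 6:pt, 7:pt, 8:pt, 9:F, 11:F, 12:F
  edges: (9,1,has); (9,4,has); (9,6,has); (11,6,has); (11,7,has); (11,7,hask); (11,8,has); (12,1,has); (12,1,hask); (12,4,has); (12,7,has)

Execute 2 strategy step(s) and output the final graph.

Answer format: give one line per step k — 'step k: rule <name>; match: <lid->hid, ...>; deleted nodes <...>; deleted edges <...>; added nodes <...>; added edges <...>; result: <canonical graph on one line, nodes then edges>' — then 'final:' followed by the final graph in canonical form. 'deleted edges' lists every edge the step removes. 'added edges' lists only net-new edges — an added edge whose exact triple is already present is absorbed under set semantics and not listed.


step 1: rule r1; match: 0->9, 1->1, 2->4, 3->6; deleted nodes 9; deleted edges (9,1,has); (9,4,has); (9,6,has); added nodes 13, 14, 15, 16, 17, 18, 19; added edges (16,1,has); (16,13,has); (16,15,has); (17,4,has); (17,13,has); (17,14,has); (18,6,has); (18,14,has); (18,15,has); (19,13,has); (19,14,has); (19,15,has); result: nodes: 0:pt, 1:pt, 4:pt, 5:pt, 6:pt, 7:pt, 8:pt, 11:F, 12:F, 13:pt, 14:pt, 15:pt, 16:F, 17:F, 18:F, 19:F edges: (11,6,has); (11,7,has); (11,7,hask); (11,8,has); (12,1,has); (12,1,hask); (12,4,has); (12,7,has); (16,1,has); (16,13,has); (16,15,has); (17,4,has); (17,13,has); (17,14,has); (18,6,has); (18,14,has); (18,15,has); (19,13,has); (19,14,has); (19,15,has)
step 2: rule r1; match: 0->16, 1->1, 2->13, 3->15; deleted nodes 16; deleted edges (16,1,has); (16,13,has); (16,15,has); added nodes 20, 21, 22, 23, 24, 25, 26; added edges (23,1,has); (23,20,has); (23,22,has); (24,13,has); (24,20,has); (24,21,has); (25,15,has); (25,21,has); (25,22,has); (26,20,has); (26,21,has); (26,22,has); result: nodes: 0:pt, 1:pt, 4:pt, 5:pt, 6:pt, 7:pt, 8:pt, 11:F, 12:F, 13:pt, 14:pt, 15:pt, 17:F, 18:F, 19:F, 20:pt, 21:pt, 22:pt, 23:F, 24:F, 25:F, 26:F edges: (11,6,has); (11,7,has); (11,7,hask); (11,8,has); (12,1,has); (12,1,hask); (12,4,has); (12,7,has); (17,4,has); (17,13,has); (17,14,has); (18,6,has); (18,14,has); (18,15,has); (19,13,has); (19,14,has); (19,15,has); (23,1,has); (23,20,has); (23,22,has); (24,13,has); (24,20,has); (24,21,has); (25,15,has); (25,21,has); (25,22,has); (26,20,has); (26,21,has); (26,22,has)
final:
nodes: 0:pt, 1:pt, 4:pt, 5:pt, 6:pt, 7:pt, 8:pt, 11:F, 12:F, 13:pt, 14:pt, 15:pt, 17:F, 18:F, 19:F, 20:pt, 21:pt, 22:pt, 23:F, 24:F, 25:F, 26:F
edges: (11,6,has); (11,7,has); (11,7,hask); (11,8,has); (12,1,has); (12,1,hask); (12,4,has); (12,7,has); (17,4,has); (17,13,has); (17,14,has); (18,6,has); (18,14,has); (18,15,has); (19,13,has); (19,14,has); (19,15,has); (23,1,has); (23,20,has); (23,22,has); (24,13,has); (24,20,has); (24,21,has); (25,15,has); (25,21,has); (25,22,has); (26,20,has); (26,21,has); (26,22,has)


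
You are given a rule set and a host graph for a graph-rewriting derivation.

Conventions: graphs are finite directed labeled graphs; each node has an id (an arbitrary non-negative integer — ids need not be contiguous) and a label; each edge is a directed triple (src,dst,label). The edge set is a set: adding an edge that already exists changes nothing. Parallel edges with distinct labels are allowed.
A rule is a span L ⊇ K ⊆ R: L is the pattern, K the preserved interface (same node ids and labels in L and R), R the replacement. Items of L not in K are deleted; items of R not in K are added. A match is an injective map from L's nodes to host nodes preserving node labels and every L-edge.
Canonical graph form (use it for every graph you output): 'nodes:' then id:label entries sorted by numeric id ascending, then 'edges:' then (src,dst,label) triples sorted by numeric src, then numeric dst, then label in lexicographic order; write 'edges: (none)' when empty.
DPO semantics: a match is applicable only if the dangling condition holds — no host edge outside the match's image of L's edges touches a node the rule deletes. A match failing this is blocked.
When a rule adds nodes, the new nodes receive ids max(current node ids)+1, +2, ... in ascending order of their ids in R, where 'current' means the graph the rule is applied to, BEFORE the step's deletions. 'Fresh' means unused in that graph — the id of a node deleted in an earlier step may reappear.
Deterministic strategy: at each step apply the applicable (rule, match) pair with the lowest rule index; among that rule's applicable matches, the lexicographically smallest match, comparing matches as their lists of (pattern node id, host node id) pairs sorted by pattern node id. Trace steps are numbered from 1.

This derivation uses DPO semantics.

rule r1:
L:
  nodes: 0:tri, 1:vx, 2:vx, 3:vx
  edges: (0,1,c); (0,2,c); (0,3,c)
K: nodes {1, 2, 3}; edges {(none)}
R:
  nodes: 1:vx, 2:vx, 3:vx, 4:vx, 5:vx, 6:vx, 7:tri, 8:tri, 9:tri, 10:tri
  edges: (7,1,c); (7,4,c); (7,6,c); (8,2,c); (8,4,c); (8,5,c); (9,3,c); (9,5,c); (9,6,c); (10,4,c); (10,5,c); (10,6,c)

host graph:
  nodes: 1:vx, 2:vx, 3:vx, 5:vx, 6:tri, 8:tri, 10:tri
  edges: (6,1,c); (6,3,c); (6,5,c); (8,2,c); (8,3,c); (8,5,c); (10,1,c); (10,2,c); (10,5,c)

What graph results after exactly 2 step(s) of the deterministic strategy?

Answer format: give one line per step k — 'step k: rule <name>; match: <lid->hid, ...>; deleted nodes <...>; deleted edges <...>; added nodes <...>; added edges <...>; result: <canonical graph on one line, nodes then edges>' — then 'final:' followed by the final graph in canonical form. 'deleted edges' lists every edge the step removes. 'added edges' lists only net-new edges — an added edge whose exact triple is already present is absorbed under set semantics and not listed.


step 1: rule r1; match: 0->6, 1->1, 2->3, 3->5; deleted nodes 6; deleted edges (6,1,c); (6,3,c); (6,5,c); added nodes 11, 12, 13, 14, 15, 16, 17; added edges (14,1,c); (14,11,c); (14,13,c); (15,3,c); (15,11,c); (15,12,c); (16,5,c); (16,12,c); (16,13,c); (17,11,c); (17,12,c); (17,13,c); result: nodes: 1:vx, 2:vx, 3:vx, 5:vx, 8:tri, 10:tri, 11:vx, 12:vx, 13:vx, 14:tri, 15:tri, 16:tri, 17:tri edges: (8,2,c); (8,3,c); (8,5,c); (10,1,c); (10,2,c); (10,5,c); (14,1,c); (14,11,c); (14,13,c); (15,3,c); (15,11,c); (15,12,c); (16,5,c); (16,12,c); (16,13,c); (17,11,c); (17,12,c); (17,13,c)
step 2: rule r1; match: 0->8, 1->2, 2->3, 3->5; deleted nodes 8; deleted edges (8,2,c); (8,3,c); (8,5,c); added nodes 18, 19, 20, 21, 22, 23, 24; added edges (21,2,c); (21,18,c); (21,20,c); (22,3,c); (22,18,c); (22,19,c); (23,5,c); (23,19,c); (23,20,c); (24,18,c); (24,19,c); (24,20,c); result: nodes: 1:vx, 2:vx, 3:vx, 5:vx, 10:tri, 11:vx, 12:vx, 13:vx, 14:tri, 15:tri, 16:tri, 17:tri, 18:vx, 19:vx, 20:vx, 21:tri, 22:tri, 23:tri, 24:tri edges: (10,1,c); (10,2,c); (10,5,c); (14,1,c); (14,11,c); (14,13,c); (15,3,c); (15,11,c); (15,12,c); (16,5,c); (16,12,c); (16,13,c); (17,11,c); (17,12,c); (17,13,c); (21,2,c); (21,18,c); (21,20,c); (22,3,c); (22,18,c); (22,19,c); (23,5,c); (23,19,c); (23,20,c); (24,18,c); (24,19,c); (24,20,c)
final:
nodes: 1:vx, 2:vx, 3:vx, 5:vx, 10:tri, 11:vx, 12:vx, 13:vx, 14:tri, 15:tri, 16:tri, 17:tri, 18:vx, 19:vx, 20:vx, 21:tri, 22:tri, 23:tri, 24:tri
edges: (10,1,c); (10,2,c); (10,5,c); (14,1,c); (14,11,c); (14,13,c); (15,3,c); (15,11,c); (15,12,c); (16,5,c); (16,12,c); (16,13,c); (17,11,c); (17,12,c); (17,13,c); (21,2,c); (21,18,c); (21,20,c); (22,3,c); (22,18,c); (22,19,c); (23,5,c); (23,19,c); (23,20,c); (24,18,c); (24,19,c); (24,20,c)


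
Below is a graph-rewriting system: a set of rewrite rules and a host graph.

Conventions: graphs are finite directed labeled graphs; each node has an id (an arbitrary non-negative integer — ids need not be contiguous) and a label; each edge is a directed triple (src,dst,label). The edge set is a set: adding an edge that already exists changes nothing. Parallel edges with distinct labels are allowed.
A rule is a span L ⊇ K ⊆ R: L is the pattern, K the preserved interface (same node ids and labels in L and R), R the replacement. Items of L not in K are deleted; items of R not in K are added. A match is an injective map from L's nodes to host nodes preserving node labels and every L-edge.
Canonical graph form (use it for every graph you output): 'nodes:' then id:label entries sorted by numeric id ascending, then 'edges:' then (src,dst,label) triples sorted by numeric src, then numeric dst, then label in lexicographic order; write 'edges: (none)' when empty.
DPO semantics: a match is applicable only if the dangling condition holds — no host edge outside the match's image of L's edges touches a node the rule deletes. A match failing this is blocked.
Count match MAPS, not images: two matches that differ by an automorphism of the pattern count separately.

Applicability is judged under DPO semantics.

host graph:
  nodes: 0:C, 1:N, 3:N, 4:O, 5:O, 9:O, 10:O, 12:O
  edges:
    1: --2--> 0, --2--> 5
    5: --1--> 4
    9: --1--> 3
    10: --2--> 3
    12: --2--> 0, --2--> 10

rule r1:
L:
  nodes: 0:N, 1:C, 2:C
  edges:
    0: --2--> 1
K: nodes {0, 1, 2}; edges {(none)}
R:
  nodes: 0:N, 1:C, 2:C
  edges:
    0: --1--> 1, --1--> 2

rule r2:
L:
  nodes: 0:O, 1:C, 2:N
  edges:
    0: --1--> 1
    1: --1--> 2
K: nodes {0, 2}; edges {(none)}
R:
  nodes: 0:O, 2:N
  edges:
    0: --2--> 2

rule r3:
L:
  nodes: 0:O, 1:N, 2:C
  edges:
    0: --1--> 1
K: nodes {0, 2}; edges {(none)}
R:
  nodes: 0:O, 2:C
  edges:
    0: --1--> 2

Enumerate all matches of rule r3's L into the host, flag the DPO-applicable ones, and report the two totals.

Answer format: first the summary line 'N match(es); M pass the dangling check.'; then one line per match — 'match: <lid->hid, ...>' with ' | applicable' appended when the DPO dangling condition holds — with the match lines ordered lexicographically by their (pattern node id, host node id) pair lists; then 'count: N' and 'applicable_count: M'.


1 match(es); 0 pass the dangling check.
match: 0->9, 1->3, 2->0
count: 1
applicable_count: 0


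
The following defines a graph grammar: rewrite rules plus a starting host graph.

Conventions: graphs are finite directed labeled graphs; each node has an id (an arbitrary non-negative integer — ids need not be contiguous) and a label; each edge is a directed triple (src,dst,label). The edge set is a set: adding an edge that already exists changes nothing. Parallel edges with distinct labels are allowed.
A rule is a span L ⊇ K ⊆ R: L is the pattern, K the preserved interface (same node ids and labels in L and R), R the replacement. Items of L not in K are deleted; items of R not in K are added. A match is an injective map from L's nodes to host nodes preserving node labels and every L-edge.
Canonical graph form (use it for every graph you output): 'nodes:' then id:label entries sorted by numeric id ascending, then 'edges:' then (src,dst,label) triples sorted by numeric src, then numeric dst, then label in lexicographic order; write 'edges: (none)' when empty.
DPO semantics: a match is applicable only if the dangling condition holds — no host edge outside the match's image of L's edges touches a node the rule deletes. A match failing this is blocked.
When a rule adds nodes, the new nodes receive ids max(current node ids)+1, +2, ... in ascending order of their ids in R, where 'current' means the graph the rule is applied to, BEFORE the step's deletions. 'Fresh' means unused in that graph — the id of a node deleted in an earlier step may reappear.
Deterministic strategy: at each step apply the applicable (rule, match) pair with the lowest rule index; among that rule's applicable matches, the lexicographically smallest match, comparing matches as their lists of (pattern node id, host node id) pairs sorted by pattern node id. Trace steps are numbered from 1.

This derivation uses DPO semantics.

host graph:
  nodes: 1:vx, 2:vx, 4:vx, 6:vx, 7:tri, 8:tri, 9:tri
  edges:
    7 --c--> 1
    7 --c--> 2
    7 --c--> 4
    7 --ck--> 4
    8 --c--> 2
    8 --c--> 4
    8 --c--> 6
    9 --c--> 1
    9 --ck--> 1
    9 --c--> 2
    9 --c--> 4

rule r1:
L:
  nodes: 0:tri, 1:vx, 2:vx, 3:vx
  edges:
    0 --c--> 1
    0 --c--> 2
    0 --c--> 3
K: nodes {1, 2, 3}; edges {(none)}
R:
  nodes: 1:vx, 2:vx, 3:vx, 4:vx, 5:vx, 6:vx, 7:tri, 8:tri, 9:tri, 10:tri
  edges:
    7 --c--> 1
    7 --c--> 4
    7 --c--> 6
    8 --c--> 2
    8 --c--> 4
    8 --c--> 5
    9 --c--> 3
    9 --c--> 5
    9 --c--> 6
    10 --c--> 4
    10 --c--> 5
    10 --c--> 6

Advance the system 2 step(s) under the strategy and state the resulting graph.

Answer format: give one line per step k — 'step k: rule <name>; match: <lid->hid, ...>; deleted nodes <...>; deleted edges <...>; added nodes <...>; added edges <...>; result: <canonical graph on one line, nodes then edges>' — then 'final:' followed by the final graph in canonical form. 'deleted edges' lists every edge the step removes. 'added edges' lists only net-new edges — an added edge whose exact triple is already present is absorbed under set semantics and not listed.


step 1: rule r1; match: 0->8, 1->2, 2->4, 3->6; deleted nodes 8; deleted edges (8,2,c); (8,4,c); (8,6,c); added nodes 10, 11, 12, 13, 14, 15, 16; added edges (13,2,c); (13,10,c); (13,12,c); (14,4,c); (14,10,c); (14,11,c); (15,6,c); (15,11,c); (15,12,c); (16,10,c); (16,11,c); (16,12,c); result: nodes: 1:vx, 2:vx, 4:vx, 6:vx, 7:tri, 9:tri, 10:vx, 11:vx, 12:vx, 13:tri, 14:tri, 15:tri, 16:tri edges: (7,1,c); (7,2,c); (7,4,c); (7,4,ck); (9,1,c); (9,1,ck); (9,2,c); (9,4,c); (13,2,c); (13,10,c); (13,12,c); (14,4,c); (14,10,c); (14,11,c); (15,6,c); (15,11,c); (15,12,c); (16,10,c); (16,11,c); (16,12,c)
step 2: rule r1; match: 0->13, 1->2, 2->10, 3->12; deleted nodes 13; deleted edges (13,2,c); (13,10,c); (13,12,c); added nodes 17, 18, 19, 20, 21, 22, 23; added edges (20,2,c); (20,17,c); (20,19,c); (21,10,c); (21,17,c); (21,18,c); (22,12,c); (22,18,c); (22,19,c); (23,17,c); (23,18,c); (23,19,c); result: nodes: 1:vx, 2:vx, 4:vx, 6:vx, 7:tri, 9:tri, 10:vx, 11:vx, 12:vx, 14:tri, 15:tri, 16:tri, 17:vx, 18:vx, 19:vx, 20:tri, 21:tri, 22:tri, 23:tri edges: (7,1,c); (7,2,c); (7,4,c); (7,4,ck); (9,1,c); (9,1,ck); (9,2,c); (9,4,c); (14,4,c); (14,10,c); (14,11,c); (15,6,c); (15,11,c); (15,12,c); (16,10,c); (16,11,c); (16,12,c); (20,2,c); (20,17,c); (20,19,c); (21,10,c); (21,17,c); (21,18,c); (22,12,c); (22,18,c); (22,19,c); (23,17,c); (23,18,c); (23,19,c)
final:
nodes: 1:vx, 2:vx, 4:vx, 6:vx, 7:tri, 9:tri, 10:vx, 11:vx, 12:vx, 14:tri, 15:tri, 16:tri, 17:vx, 18:vx, 19:vx, 20:tri, 21:tri, 22:tri, 23:tri
edges: (7,1,c); (7,2,c); (7,4,c); (7,4,ck); (9,1,c); (9,1,ck); (9,2,c); (9,4,c); (14,4,c); (14,10,c); (14,11,c); (15,6,c); (15,11,c); (15,12,c); (16,10,c); (16,11,c); (16,12,c); (20,2,c); (20,17,c); (20,19,c); (21,10,c); (21,17,c); (21,18,c); (22,12,c); (22,18,c); (22,19,c); (23,17,c); (23,18,c); (23,19,c)


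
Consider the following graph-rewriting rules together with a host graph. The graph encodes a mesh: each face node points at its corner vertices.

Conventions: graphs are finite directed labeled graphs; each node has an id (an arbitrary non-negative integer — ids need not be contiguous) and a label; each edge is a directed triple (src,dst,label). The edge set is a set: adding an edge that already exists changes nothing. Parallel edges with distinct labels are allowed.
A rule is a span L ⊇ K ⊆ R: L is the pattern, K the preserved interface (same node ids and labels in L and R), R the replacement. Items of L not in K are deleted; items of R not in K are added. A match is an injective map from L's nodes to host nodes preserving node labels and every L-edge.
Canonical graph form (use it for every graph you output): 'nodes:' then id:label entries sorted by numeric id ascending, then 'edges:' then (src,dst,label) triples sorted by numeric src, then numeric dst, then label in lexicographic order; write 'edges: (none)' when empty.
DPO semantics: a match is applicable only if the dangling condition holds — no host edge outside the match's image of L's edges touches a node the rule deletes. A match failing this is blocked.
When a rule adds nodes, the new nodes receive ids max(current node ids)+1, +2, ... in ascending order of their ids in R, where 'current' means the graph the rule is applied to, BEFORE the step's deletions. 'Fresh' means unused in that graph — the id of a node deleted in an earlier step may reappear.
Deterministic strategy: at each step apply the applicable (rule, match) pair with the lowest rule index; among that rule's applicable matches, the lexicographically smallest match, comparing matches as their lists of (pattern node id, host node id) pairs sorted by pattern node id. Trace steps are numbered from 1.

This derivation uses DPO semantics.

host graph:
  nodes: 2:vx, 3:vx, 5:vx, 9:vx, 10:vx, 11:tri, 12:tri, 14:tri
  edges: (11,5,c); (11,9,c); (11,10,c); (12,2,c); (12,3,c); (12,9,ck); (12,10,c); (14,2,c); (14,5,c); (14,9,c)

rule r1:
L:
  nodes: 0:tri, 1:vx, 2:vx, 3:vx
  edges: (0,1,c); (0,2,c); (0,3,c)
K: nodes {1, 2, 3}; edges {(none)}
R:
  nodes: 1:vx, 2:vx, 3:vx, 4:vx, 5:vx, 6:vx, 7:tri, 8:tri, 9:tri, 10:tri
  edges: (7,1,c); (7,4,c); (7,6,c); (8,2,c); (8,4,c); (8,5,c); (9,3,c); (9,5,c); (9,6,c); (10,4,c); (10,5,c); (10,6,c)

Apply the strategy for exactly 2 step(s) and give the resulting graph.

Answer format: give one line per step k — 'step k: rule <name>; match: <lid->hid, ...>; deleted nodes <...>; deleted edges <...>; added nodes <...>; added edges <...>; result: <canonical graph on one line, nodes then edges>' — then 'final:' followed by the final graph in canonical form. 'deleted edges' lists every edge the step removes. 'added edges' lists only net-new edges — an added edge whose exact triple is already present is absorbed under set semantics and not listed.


step 1: rule r1; match: 0->11, 1->5, 2->9, 3->10; deleted nodes 11; deleted edges (11,5,c); (11,9,c); (11,10,c); added nodes 15, 16, 17, 18, 19, 20, 21; added edges (18,5,c); (18,15,c); (18,17,c); (19,9,c); (19,15,c); (19,16,c); (20,10,c); (20,16,c); (20,17,c); (21,15,c); (21,16,c); (21,17,c); result: nodes: 2:vx, 3:vx, 5:vx, 9:vx, 10:vx, 12:tri, 14:tri, 15:vx, 16:vx, 17:vx, 18:tri, 19:tri, 20:tri, 21:tri edges: (12,2,c); (12,3,c); (12,9,ck); (12,10,c); (14,2,c); (14,5,c); (14,9,c); (18,5,c); (18,15,c); (18,17,c); (19,9,c); (19,15,c); (19,16,c); (20,10,c); (20,16,c); (20,17,c); (21,15,c); (21,16,c); (21,17,c)
step 2: rule r1; match: 0->14, 1->2, 2->5, 3->9; deleted nodes 14; deleted edges (14,2,c); (14,5,c); (14,9,c); added nodes 22, 23, 24, 25, 26, 27, 28; added edges (25,2,c); (25,22,c); (25,24,c); (26,5,c); (26,22,c); (26,23,c); (27,9,c); (27,23,c); (27,24,c); (28,22,c); (28,23,c); (28,24,c); result: nodes: 2:vx, 3:vx, 5:vx, 9:vx, 10:vx, 12:tri, 15:vx, 16:vx, 17:vx, 18:tri, 19:tri, 20:tri, 21:tri, 22:vx, 23:vx, 24:vx, 25:tri, 26:tri, 27:tri, 28:tri edges: (12,2,c); (12,3,c); (12,9,ck); (12,10,c); (18,5,c); (18,15,c); (18,17,c); (19,9,c); (19,15,c); (19,16,c); (20,10,c); (20,16,c); (20,17,c); (21,15,c); (21,16,c); (21,17,c); (25,2,c); (25,22,c); (25,24,c); (26,5,c); (26,22,c); (26,23,c); (27,9,c); (27,23,c); (27,24,c); (28,22,c); (28,23,c); (28,24,c)
final:
nodes: 2:vx, 3:vx, 5:vx, 9:vx, 10:vx, 12:tri, 15:vx, 16:vx, 17:vx, 18:tri, 19:tri, 20:tri, 21:tri, 22:vx, 23:vx, 24:vx, 25:tri, 26:tri, 27:tri, 28:tri
edges: (12,2,c); (12,3,c); (12,9,ck); (12,10,c); (18,5,c); (18,15,c); (18,17,c); (19,9,c); (19,15,c); (19,16,c); (20,10,c); (20,16,c); (20,17,c); (21,15,c); (21,16,c); (21,17,c); (25,2,c); (25,22,c); (25,24,c); (26,5,c); (26,22,c); (26,23,c); (27,9,c); (27,23,c); (27,24,c); (28,22,c); (28,23,c); (28,24,c)


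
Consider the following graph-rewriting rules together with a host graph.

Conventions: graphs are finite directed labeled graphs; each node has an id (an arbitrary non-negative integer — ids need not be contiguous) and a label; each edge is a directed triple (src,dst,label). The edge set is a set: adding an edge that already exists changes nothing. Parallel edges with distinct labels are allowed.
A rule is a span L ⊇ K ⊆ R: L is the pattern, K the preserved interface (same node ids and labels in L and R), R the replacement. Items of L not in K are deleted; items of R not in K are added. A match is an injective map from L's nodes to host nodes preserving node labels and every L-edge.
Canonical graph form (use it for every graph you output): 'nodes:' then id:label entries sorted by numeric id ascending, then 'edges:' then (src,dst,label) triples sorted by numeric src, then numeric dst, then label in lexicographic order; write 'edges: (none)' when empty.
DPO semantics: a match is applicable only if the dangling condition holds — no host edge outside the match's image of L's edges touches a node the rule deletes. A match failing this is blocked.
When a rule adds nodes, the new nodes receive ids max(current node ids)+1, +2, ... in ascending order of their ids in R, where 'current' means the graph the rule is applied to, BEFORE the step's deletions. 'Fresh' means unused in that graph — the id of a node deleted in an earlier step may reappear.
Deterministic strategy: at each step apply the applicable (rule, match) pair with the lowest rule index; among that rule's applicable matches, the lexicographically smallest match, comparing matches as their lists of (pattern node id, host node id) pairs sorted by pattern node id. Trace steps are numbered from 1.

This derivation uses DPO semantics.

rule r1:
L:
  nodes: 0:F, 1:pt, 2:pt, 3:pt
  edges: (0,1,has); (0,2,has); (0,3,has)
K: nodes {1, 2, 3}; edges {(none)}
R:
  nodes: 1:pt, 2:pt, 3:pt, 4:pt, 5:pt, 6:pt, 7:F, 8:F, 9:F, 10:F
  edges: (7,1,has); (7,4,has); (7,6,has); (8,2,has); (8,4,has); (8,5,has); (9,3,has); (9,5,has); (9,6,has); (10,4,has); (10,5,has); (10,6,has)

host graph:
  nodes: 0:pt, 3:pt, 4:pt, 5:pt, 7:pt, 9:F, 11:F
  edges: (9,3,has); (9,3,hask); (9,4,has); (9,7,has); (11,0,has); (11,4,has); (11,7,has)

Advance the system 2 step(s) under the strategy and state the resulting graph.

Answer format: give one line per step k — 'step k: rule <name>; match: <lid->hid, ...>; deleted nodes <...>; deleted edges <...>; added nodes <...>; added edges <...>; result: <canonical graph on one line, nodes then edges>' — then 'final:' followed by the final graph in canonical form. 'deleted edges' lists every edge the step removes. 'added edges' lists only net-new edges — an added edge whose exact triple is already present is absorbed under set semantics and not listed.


step 1: rule r1; match: 0->11, 1->0, 2->4, 3->7; deleted nodes 11; deleted edges (11,0,has); (11,4,has); (11,7,has); added nodes 12, 13, 14, 15, 16, 17, 18; added edges (15,0,has); (15,12,has); (15,14,has); (16,4,has); (16,12,has); (16,13,has); (17,7,has); (17,13,has); (17,14,has); (18,12,has); (18,13,has); (18,14,has); result: nodes: 0:pt, 3:pt, 4:pt, 5:pt, 7:pt, 9:F, 12:pt, 13:pt, 14:pt, 15:F, 16:F, 17:F, 18:F edges: (9,3,has); (9,3,hask); (9,4,has); (9,7,has); (15,0,has); (15,12,has); (15,14,has); (16,4,has); (16,12,has); (16,13,has); (17,7,has); (17,13,has); (17,14,has); (18,12,has); (18,13,has); (18,14,has)
step 2: rule r1; match: 0->15, 1->0, 2->12, 3->14; deleted nodes 15; deleted edges (15,0,has); (15,12,has); (15,14,has); added nodes 19, 20, 21, 22, 23, 24, 25; added edges (22,0,has); (22,19,has); (22,21,has); (23,12,has); (23,19,has); (23,20,has); (24,14,has); (24,20,has); (24,21,has); (25,19,has); (25,20,has); (25,21,has); result: nodes: 0:pt, 3:pt, 4:pt, 5:pt, 7:pt, 9:F, 12:pt, 13:pt, 14:pt, 16:F, 17:F, 18:F, 19:pt, 20:pt, 21:pt, 22:F, 23:F, 24:F, 25:F edges: (9,3,has); (9,3,hask); (9,4,has); (9,7,has); (16,4,has); (16,12,has); (16,13,has); (17,7,has); (17,13,has); (17,14,has); (18,12,has); (18,13,has); (18,14,has); (22,0,has); (22,19,has); (22,21,has); (23,12,has); (23,19,has); (23,20,has); (24,14,has); (24,20,has); (24,21,has); (25,19,has); (25,20,has); (25,21,has)
final:
nodes: 0:pt, 3:pt, 4:pt, 5:pt, 7:pt, 9:F, 12:pt, 13:pt, 14:pt, 16:F, 17:F, 18:F, 19:pt, 20:pt, 21:pt, 22:F, 23:F, 24:F, 25:F
edges: (9,3,has); (9,3,hask); (9,4,has); (9,7,has); (16,4,has); (16,12,has); (16,13,has); (17,7,has); (17,13,has); (17,14,has); (18,12,has); (18,13,has); (18,14,has); (22,0,has); (22,19,has); (22,21,has); (23,12,has); (23,19,has); (23,20,has); (24,14,has); (24,20,has); (24,21,has); (25,19,has); (25,20,has); (25,21,has)
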